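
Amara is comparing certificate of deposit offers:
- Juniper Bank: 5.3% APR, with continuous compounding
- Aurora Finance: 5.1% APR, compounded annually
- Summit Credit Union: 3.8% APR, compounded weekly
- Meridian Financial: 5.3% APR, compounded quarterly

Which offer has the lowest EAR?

Summit Credit Union

Juniper Bank: e^0.053 − 1 = 5.443%
Aurora Finance: compounded annually, EAR = 5.100%
Summit Credit Union: (1 + 0.038/52)^52 − 1 = 3.872%
Meridian Financial: (1 + 0.053/4)^4 − 1 = 5.406%
The lowest effective annual rate is Summit Credit Union at 3.872%.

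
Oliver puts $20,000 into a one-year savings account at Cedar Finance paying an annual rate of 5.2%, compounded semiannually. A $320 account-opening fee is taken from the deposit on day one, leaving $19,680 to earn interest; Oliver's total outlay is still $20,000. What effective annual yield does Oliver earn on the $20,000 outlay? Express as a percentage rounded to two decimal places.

Value after one year: 19,680 × (1 + 0.052/2)^2 = 19,680 × 1.052676 = $20,716.66.
Effective yield on the $20,000 outlay: 20,716.66 / 20,000 − 1 = 0.035833 = 3.58%.

3.58%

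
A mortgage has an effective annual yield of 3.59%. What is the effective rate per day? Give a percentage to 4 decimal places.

0.0097%

The per-day rate i satisfies (1 + i)^365 = 1 + 0.0359.
i = 1.0359^(1/365) − 1 = 0.0000966 = 0.0097%.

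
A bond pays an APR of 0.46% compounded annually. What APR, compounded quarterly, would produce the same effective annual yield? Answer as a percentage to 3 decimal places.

Compounded annually, EAR = nominal = 0.004600.
Solve (1 + r/4)^4 = 1.004600: r/4 = 1.004600^(1/4) − 1 = 0.001148, so r = 0.004592 = 0.459%.

0.459%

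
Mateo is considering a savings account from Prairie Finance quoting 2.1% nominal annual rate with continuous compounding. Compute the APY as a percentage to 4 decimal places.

With continuous compounding, EAR = e^0.021 − 1.
e^0.021 = 1.021222, so EAR = 0.021222 = 2.1222%.

2.1222%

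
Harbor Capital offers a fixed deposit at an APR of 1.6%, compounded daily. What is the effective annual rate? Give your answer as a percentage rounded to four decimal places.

1.6128%

EAR = (1 + 0.016/365)^365 − 1.
= 1.016128 − 1 = 1.6128%.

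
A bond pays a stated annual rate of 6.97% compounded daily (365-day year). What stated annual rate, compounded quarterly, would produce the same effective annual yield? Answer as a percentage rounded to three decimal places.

EAR = (1 + 0.0697/365)^365 − 1 = 0.072179.
Solve (1 + r/4)^4 = 1.072179: r/4 = 1.072179^(1/4) − 1 = 0.017576, so r = 0.070304 = 7.030%.

7.030%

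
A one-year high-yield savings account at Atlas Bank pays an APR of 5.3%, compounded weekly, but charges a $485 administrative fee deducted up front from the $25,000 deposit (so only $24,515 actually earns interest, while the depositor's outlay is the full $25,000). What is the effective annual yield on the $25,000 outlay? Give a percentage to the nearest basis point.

Value after one year: 24,515 × (1 + 0.053/52)^52 = 24,515 × 1.054401 = $25,848.65.
Effective yield on the $25,000 outlay: 25,848.65 / 25,000 − 1 = 0.033946 = 3.39%.

3.39%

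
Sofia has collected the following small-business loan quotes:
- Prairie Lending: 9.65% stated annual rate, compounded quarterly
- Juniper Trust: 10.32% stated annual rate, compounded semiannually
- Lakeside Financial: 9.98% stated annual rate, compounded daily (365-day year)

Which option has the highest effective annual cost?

Prairie Lending: (1 + 0.0965/4)^4 − 1 = 10.005%
Juniper Trust: (1 + 0.1032/2)^2 − 1 = 10.586%
Lakeside Financial: (1 + 0.0998/365)^365 − 1 = 10.493%
The highest effective annual rate is Juniper Trust at 10.586%.

Juniper Trust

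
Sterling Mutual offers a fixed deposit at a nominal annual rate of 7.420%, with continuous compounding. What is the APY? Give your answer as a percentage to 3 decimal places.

7.702%

With continuous compounding, EAR = e^0.07420 − 1.
e^0.07420 = 1.077022, so EAR = 0.077022 = 7.702%.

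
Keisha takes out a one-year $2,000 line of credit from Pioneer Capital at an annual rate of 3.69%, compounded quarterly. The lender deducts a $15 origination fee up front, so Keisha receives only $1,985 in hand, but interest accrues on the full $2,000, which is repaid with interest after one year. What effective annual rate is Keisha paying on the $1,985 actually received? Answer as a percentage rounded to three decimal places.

Amount owed after one year: 2,000 × (1 + 0.0369/4)^4 = 2,000 × 1.037414 = $2,074.83.
Effective rate on net proceeds: 2,074.83 / 1,985 − 1 = 0.045253 = 4.525%.

4.525%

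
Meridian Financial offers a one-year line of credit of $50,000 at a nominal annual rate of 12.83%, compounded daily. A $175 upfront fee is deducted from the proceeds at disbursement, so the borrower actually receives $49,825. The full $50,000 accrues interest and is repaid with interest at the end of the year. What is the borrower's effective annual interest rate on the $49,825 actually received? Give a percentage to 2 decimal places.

Amount owed after one year: 50,000 × (1 + 0.1283/365)^365 = 50,000 × 1.136868 = $56,843.42.
Effective rate on net proceeds: 56,843.42 / 49,825 − 1 = 0.140861 = 14.09%.

14.09%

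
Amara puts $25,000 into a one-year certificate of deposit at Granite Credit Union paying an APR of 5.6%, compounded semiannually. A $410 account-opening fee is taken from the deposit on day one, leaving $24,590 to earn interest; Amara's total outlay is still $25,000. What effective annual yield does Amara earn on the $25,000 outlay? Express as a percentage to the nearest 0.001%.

Value after one year: 24,590 × (1 + 0.056/2)^2 = 24,590 × 1.056784 = $25,986.32.
Effective yield on the $25,000 outlay: 25,986.32 / 25,000 − 1 = 0.039453 = 3.945%.

3.945%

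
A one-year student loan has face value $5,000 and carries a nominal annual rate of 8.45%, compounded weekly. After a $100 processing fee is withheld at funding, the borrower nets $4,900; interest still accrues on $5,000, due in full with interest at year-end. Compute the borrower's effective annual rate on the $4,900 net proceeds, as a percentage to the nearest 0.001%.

Amount owed after one year: 5,000 × (1 + 0.0845/52)^52 = 5,000 × 1.088098 = $5,440.49.
Effective rate on net proceeds: 5,440.49 / 4,900 − 1 = 0.110304 = 11.030%.

11.030%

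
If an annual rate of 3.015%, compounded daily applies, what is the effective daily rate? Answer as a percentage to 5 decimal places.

With a nominal annual rate compounded daily, the periodic rate is the nominal rate divided by 365.
i = 0.03015 / 365 = 0.0000826 = 0.00826%.

0.00826%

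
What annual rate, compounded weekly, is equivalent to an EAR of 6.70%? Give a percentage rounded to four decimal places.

(1 + r/52)^52 − 1 = 0.0670, so 1 + r/52 = 1.0670^(1/52).
r/52 = 0.001248, so r = 0.064891 = 6.4891%.

6.4891%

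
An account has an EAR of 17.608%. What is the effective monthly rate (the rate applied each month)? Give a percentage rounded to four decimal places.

1.3607%

The per-month rate i satisfies (1 + i)^12 = 1 + 0.17608.
i = 1.17608^(1/12) − 1 = 0.0136073 = 1.3607%.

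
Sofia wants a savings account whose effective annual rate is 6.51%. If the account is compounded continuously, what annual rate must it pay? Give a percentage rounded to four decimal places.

Continuous: nominal r satisfies e^r − 1 = 0.0651.
r = ln(1 + 0.0651) = ln(1.0651) = 0.063069 = 6.3069%.

6.3069%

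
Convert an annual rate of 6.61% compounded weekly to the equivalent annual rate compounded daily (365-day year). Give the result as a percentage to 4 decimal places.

6.6064%

EAR = (1 + 0.0661/52)^52 − 1 = 0.068289.
Solve (1 + r/365)^365 = 1.068289: r/365 = 1.068289^(1/365) − 1 = 0.000181, so r = 0.066064 = 6.6064%.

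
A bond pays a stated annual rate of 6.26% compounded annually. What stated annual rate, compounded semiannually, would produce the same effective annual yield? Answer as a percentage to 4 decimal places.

6.1650%

Compounded annually, EAR = nominal = 0.062600.
Solve (1 + r/2)^2 = 1.062600: r/2 = 1.062600^(1/2) − 1 = 0.030825, so r = 0.061650 = 6.1650%.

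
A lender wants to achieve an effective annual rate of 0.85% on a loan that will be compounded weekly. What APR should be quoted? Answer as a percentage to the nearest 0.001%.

0.846%

(1 + r/52)^52 − 1 = 0.0085, so 1 + r/52 = 1.0085^(1/52).
r/52 = 0.000163, so r = 0.008465 = 0.846%.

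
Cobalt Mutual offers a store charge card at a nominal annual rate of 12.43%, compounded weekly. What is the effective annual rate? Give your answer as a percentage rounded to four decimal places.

13.2188%

EAR = (1 + 0.1243/52)^52 − 1.
= (1 + 0.002390)^52 − 1 = 1.132188 − 1 = 13.2188%.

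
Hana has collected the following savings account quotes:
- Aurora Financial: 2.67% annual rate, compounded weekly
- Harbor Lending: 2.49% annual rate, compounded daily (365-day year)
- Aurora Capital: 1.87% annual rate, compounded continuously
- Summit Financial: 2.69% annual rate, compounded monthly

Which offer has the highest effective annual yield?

Aurora Financial: (1 + 0.0267/52)^52 − 1 = 2.705%
Harbor Lending: (1 + 0.0249/365)^365 − 1 = 2.521%
Aurora Capital: e^0.0187 − 1 = 1.888%
Summit Financial: (1 + 0.0269/12)^12 − 1 = 2.723%
The highest effective annual rate is Summit Financial at 2.723%.

Summit Financial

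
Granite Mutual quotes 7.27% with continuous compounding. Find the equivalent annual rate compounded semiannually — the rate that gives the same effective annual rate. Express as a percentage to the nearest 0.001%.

7.404%

EAR under continuous compounding: e^0.0727 − 1 = 0.075408.
Solve (1 + r/2)^2 = 1.075408: r/2 = 1.075408^(1/2) − 1 = 0.037019, so r = 0.074037 = 7.404%.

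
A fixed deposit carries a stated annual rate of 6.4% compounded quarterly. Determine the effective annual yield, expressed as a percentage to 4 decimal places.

EAR = (1 + 0.064/4)^4 − 1.
= 1.065552 − 1 = 6.5552%.

6.5552%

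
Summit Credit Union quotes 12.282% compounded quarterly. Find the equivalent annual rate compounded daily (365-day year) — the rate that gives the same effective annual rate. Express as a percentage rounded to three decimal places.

EAR = (1 + 0.12282/4)^4 − 1 = 0.128593.
Solve (1 + r/365)^365 = 1.128593: r/365 = 1.128593^(1/365) − 1 = 0.000331, so r = 0.120992 = 12.099%.

12.099%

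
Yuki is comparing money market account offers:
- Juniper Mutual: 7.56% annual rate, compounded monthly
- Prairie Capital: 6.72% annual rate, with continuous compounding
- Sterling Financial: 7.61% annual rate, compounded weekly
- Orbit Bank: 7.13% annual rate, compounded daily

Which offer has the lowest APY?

Prairie Capital

Juniper Mutual: (1 + 0.0756/12)^12 − 1 = 7.828%
Prairie Capital: e^0.0672 − 1 = 6.951%
Sterling Financial: (1 + 0.0761/52)^52 − 1 = 7.901%
Orbit Bank: (1 + 0.0713/365)^365 − 1 = 7.390%
The lowest effective annual rate is Prairie Capital at 6.951%.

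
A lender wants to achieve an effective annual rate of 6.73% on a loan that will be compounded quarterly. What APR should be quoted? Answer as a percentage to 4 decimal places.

6.5665%

(1 + r/4)^4 − 1 = 0.0673, so 1 + r/4 = 1.0673^(1/4).
r/4 = 0.016416, so r = 0.065665 = 6.5665%.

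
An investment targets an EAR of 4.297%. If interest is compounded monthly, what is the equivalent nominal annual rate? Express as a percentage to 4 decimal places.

4.2146%

(1 + r/12)^12 − 1 = 0.04297, so 1 + r/12 = 1.04297^(1/12).
r/12 = 0.003512, so r = 0.042146 = 4.2146%.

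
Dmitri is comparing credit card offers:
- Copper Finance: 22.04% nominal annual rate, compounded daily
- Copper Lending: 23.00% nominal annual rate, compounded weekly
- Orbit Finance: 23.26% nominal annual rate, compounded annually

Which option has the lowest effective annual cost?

Orbit Finance

Copper Finance: (1 + 0.2204/365)^365 − 1 = 24.649%
Copper Lending: (1 + 0.2300/52)^52 − 1 = 25.796%
Orbit Finance: compounded annually, EAR = 23.260%
The lowest effective annual rate is Orbit Finance at 23.260%.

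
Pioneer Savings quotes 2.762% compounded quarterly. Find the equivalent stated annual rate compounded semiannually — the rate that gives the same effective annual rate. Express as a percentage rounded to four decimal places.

EAR = (1 + 0.02762/4)^4 − 1 = 0.027907.
Solve (1 + r/2)^2 = 1.027907: r/2 = 1.027907^(1/2) − 1 = 0.013858, so r = 0.027715 = 2.7715%.

2.7715%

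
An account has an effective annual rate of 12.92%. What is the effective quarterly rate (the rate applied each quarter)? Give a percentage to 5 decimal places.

3.08435%

The per-quarter rate i satisfies (1 + i)^4 = 1 + 0.1292.
i = 1.1292^(1/4) − 1 = 0.0308435 = 3.08435%.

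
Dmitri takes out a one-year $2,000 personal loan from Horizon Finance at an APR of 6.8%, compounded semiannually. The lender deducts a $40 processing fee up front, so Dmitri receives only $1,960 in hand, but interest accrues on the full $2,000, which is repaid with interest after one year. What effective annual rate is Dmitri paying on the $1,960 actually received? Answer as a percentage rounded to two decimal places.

Amount owed after one year: 2,000 × (1 + 0.068/2)^2 = 2,000 × 1.069156 = $2,138.31.
Effective rate on net proceeds: 2,138.31 / 1,960 − 1 = 0.090976 = 9.10%.

9.10%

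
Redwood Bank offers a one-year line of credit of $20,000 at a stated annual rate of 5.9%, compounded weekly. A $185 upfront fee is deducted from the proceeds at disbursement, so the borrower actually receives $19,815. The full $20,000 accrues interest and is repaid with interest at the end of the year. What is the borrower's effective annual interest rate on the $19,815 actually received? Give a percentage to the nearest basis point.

7.06%

Amount owed after one year: 20,000 × (1 + 0.059/52)^52 = 20,000 × 1.060740 = $21,214.80.
Effective rate on net proceeds: 21,214.80 / 19,815 − 1 = 0.070643 = 7.06%.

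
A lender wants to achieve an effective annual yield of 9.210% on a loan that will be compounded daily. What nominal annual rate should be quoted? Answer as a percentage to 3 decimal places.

8.811%

(1 + r/365)^365 − 1 = 0.09210, so 1 + r/365 = 1.09210^(1/365).
r/365 = 0.000241, so r = 0.088113 = 8.811%.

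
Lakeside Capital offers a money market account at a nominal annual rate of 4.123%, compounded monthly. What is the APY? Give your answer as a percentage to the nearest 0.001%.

EAR = (1 + 0.04123/12)^12 − 1.
= (1 + 0.003436)^12 − 1 = 1.042018 − 1 = 4.202%.

4.202%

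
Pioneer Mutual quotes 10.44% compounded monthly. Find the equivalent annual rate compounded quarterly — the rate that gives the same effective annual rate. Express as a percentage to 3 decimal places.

10.531%

EAR = (1 + 0.1044/12)^12 − 1 = 0.109543.
Solve (1 + r/4)^4 = 1.109543: r/4 = 1.109543^(1/4) − 1 = 0.026328, so r = 0.105311 = 10.531%.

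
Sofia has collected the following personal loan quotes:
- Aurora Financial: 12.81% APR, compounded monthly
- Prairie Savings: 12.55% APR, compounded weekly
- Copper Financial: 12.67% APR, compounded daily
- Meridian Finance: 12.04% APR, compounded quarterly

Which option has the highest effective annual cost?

Aurora Financial: (1 + 0.1281/12)^12 − 1 = 13.590%
Prairie Savings: (1 + 0.1255/52)^52 − 1 = 13.354%
Copper Financial: (1 + 0.1267/365)^365 − 1 = 13.505%
Meridian Finance: (1 + 0.1204/4)^4 − 1 = 12.595%
The highest effective annual rate is Aurora Financial at 13.590%.

Aurora Financial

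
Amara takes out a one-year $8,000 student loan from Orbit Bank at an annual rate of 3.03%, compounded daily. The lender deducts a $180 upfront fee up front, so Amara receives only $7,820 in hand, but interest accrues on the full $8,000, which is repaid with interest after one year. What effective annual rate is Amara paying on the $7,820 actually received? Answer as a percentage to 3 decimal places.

Amount owed after one year: 8,000 × (1 + 0.0303/365)^365 = 8,000 × 1.030762 = $8,246.10.
Effective rate on net proceeds: 8,246.10 / 7,820 − 1 = 0.054488 = 5.449%.

5.449%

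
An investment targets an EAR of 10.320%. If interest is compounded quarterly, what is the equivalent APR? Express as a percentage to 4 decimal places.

(1 + r/4)^4 − 1 = 0.10320, so 1 + r/4 = 1.10320^(1/4).
r/4 = 0.024858, so r = 0.099431 = 9.9431%.

9.9431%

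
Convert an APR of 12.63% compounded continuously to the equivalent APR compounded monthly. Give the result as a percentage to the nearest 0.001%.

12.697%

EAR under continuous compounding: e^0.1263 − 1 = 0.134623.
Solve (1 + r/12)^12 = 1.134623: r/12 = 1.134623^(1/12) − 1 = 0.010581, so r = 0.126967 = 12.697%.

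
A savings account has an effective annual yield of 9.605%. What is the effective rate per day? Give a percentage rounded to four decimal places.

0.0251%

The per-day rate i satisfies (1 + i)^365 = 1 + 0.09605.
i = 1.09605^(1/365) − 1 = 0.0002513 = 0.0251%.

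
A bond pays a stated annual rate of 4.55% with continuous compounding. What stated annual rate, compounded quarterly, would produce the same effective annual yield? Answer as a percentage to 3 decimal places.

4.576%

EAR under continuous compounding: e^0.0455 − 1 = 0.046551.
Solve (1 + r/4)^4 = 1.046551: r/4 = 1.046551^(1/4) − 1 = 0.011440, so r = 0.045760 = 4.576%.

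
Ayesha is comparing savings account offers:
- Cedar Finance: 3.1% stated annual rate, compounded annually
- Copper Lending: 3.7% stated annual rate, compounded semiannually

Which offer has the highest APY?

Cedar Finance: compounded annually, EAR = 3.100%
Copper Lending: (1 + 0.037/2)^2 − 1 = 3.734%
The highest effective annual rate is Copper Lending at 3.734%.

Copper Lending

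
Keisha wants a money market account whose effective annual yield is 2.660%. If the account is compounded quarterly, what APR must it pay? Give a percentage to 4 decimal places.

(1 + r/4)^4 − 1 = 0.02660, so 1 + r/4 = 1.02660^(1/4).
r/4 = 0.006585, so r = 0.026339 = 2.6339%.

2.6339%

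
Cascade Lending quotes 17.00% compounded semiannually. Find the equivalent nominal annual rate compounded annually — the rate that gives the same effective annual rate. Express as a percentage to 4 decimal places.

17.7225%

EAR = (1 + 0.1700/2)^2 − 1 = 0.177225.
Compounded annually, the equivalent nominal rate is the EAR itself: 17.7225%.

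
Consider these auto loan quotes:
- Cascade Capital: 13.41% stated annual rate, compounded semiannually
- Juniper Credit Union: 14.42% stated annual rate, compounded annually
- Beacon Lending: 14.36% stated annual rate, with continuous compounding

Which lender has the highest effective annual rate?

Beacon Lending

Cascade Capital: (1 + 0.1341/2)^2 − 1 = 13.860%
Juniper Credit Union: compounded annually, EAR = 14.420%
Beacon Lending: e^0.1436 − 1 = 15.442%
The highest effective annual rate is Beacon Lending at 15.442%.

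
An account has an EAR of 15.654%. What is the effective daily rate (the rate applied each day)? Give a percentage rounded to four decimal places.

The per-day rate i satisfies (1 + i)^365 = 1 + 0.15654.
i = 1.15654^(1/365) − 1 = 0.0003985 = 0.0399%.

0.0399%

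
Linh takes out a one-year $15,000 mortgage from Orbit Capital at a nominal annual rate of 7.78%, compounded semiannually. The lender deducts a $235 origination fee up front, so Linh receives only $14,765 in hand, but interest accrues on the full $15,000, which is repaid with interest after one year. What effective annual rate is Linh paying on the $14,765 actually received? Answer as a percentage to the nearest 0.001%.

9.649%

Amount owed after one year: 15,000 × (1 + 0.0778/2)^2 = 15,000 × 1.079313 = $16,189.70.
Effective rate on net proceeds: 16,189.70 / 14,765 − 1 = 0.096492 = 9.649%.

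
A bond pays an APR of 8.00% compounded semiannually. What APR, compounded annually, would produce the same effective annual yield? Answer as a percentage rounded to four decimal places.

8.1600%

EAR = (1 + 0.0800/2)^2 − 1 = 0.081600.
Compounded annually, the equivalent nominal rate is the EAR itself: 8.1600%.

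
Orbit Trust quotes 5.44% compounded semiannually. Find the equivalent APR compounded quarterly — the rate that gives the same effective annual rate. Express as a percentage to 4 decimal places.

5.4035%

EAR = (1 + 0.0544/2)^2 − 1 = 0.055140.
Solve (1 + r/4)^4 = 1.055140: r/4 = 1.055140^(1/4) − 1 = 0.013509, so r = 0.054035 = 5.4035%.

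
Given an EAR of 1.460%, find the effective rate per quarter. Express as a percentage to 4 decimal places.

The per-quarter rate i satisfies (1 + i)^4 = 1 + 0.01460.
i = 1.01460^(1/4) − 1 = 0.0036302 = 0.3630%.

0.3630%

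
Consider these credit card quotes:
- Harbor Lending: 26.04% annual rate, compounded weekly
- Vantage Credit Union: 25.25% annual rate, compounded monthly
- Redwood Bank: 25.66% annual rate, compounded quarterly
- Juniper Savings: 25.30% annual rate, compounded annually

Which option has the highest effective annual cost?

Harbor Lending: (1 + 0.2604/52)^52 − 1 = 29.661%
Vantage Credit Union: (1 + 0.2525/12)^12 − 1 = 28.387%
Redwood Bank: (1 + 0.2566/4)^4 − 1 = 28.236%
Juniper Savings: compounded annually, EAR = 25.300%
The highest effective annual rate is Harbor Lending at 29.661%.

Harbor Lending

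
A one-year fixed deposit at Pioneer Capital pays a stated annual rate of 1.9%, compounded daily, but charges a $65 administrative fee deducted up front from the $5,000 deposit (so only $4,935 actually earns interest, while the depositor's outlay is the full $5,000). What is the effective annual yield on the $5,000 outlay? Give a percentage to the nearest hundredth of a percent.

0.59%

Value after one year: 4,935 × (1 + 0.019/365)^365 = 4,935 × 1.019181 = $5,029.66.
Effective yield on the $5,000 outlay: 5,029.66 / 5,000 − 1 = 0.005932 = 0.59%.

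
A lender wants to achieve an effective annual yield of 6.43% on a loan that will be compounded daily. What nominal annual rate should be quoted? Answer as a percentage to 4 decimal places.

6.2323%

(1 + r/365)^365 − 1 = 0.0643, so 1 + r/365 = 1.0643^(1/365).
r/365 = 0.000171, so r = 0.062323 = 6.2323%.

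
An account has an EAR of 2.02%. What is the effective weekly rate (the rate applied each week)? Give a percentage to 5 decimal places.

0.03847%

The per-week rate i satisfies (1 + i)^52 = 1 + 0.0202.
i = 1.0202^(1/52) − 1 = 0.0003847 = 0.03847%.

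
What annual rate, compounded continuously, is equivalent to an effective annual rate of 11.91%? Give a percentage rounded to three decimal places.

11.252%

Continuous: nominal r satisfies e^r − 1 = 0.1191.
r = ln(1 + 0.1191) = ln(1.1191) = 0.112525 = 11.252%.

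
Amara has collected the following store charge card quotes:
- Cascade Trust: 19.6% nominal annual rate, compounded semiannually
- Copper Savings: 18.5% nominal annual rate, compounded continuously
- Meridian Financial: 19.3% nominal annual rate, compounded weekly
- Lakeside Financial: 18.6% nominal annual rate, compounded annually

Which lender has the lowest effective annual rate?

Cascade Trust: (1 + 0.196/2)^2 − 1 = 20.560%
Copper Savings: e^0.185 − 1 = 20.322%
Meridian Financial: (1 + 0.193/52)^52 − 1 = 21.245%
Lakeside Financial: compounded annually, EAR = 18.600%
The lowest effective annual rate is Lakeside Financial at 18.600%.

Lakeside Financial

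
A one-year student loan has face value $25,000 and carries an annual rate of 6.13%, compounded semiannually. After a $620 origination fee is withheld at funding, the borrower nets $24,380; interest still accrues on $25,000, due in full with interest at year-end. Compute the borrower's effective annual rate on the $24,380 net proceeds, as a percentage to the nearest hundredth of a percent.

Amount owed after one year: 25,000 × (1 + 0.0613/2)^2 = 25,000 × 1.062239 = $26,555.99.
Effective rate on net proceeds: 26,555.99 / 24,380 − 1 = 0.089253 = 8.93%.

8.93%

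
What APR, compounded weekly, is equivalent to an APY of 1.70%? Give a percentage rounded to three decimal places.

(1 + r/52)^52 − 1 = 0.0170, so 1 + r/52 = 1.0170^(1/52).
r/52 = 0.000324, so r = 0.016860 = 1.686%.

1.686%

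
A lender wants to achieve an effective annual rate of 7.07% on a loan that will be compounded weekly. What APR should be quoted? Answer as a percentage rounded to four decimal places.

(1 + r/52)^52 − 1 = 0.0707, so 1 + r/52 = 1.0707^(1/52).
r/52 = 0.001315, so r = 0.068358 = 6.8358%.

6.8358%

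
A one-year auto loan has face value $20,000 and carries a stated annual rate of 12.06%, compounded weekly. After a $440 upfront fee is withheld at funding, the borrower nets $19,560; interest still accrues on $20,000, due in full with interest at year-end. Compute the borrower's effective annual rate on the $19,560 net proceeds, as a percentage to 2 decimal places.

Amount owed after one year: 20,000 × (1 + 0.1206/52)^52 = 20,000 × 1.128016 = $22,560.32.
Effective rate on net proceeds: 22,560.32 / 19,560 − 1 = 0.153391 = 15.34%.

15.34%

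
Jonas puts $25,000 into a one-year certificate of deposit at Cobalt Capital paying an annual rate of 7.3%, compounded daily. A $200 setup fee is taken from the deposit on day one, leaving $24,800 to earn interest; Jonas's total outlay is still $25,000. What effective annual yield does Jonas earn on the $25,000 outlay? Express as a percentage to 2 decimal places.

6.71%

Value after one year: 24,800 × (1 + 0.073/365)^365 = 24,800 × 1.075723 = $26,677.92.
Effective yield on the $25,000 outlay: 26,677.92 / 25,000 − 1 = 0.067117 = 6.71%.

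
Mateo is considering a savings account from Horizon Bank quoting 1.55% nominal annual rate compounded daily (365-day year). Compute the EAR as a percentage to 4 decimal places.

EAR = (1 + 0.0155/365)^365 − 1.
= (1 + 0.000042)^365 − 1 = 1.015620 − 1 = 1.5620%.

1.5620%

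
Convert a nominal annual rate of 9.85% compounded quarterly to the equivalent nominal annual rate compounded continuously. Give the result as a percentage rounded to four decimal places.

EAR = (1 + 0.0985/4)^4 − 1 = 0.102198.
Equivalent continuous rate: r = ln(1 + 0.102198) = 0.097307 = 9.7307%.

9.7307%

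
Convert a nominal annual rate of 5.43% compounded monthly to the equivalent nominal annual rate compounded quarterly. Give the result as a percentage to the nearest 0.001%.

5.455%

EAR = (1 + 0.0543/12)^12 − 1 = 0.055672.
Solve (1 + r/4)^4 = 1.055672: r/4 = 1.055672^(1/4) − 1 = 0.013637, so r = 0.054546 = 5.455%.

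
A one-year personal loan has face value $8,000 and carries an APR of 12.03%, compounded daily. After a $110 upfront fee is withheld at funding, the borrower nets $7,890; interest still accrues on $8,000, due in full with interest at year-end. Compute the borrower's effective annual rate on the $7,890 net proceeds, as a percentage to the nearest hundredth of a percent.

Amount owed after one year: 8,000 × (1 + 0.1203/365)^365 = 8,000 × 1.127813 = $9,022.50.
Effective rate on net proceeds: 9,022.50 / 7,890 − 1 = 0.143536 = 14.35%.

14.35%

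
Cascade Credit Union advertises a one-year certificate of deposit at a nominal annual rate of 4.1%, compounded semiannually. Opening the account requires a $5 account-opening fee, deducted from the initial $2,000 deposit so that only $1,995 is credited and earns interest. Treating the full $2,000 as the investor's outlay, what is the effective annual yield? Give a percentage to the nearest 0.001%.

3.882%

Value after one year: 1,995 × (1 + 0.041/2)^2 = 1,995 × 1.041420 = $2,077.63.
Effective yield on the $2,000 outlay: 2,077.63 / 2,000 − 1 = 0.038817 = 3.882%.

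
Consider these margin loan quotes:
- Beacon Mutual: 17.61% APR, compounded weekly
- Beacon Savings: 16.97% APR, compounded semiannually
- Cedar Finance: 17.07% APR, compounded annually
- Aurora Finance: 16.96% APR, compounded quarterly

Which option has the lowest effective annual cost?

Beacon Mutual: (1 + 0.1761/52)^52 − 1 = 19.220%
Beacon Savings: (1 + 0.1697/2)^2 − 1 = 17.690%
Cedar Finance: compounded annually, EAR = 17.070%
Aurora Finance: (1 + 0.1696/4)^4 − 1 = 18.069%
The lowest effective annual rate is Cedar Finance at 17.070%.

Cedar Finance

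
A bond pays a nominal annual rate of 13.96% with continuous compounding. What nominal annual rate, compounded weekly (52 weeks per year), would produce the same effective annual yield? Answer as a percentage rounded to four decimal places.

EAR under continuous compounding: e^0.1396 − 1 = 0.149814.
Solve (1 + r/52)^52 = 1.149814: r/52 = 1.149814^(1/52) − 1 = 0.002688, so r = 0.139788 = 13.9788%.

13.9788%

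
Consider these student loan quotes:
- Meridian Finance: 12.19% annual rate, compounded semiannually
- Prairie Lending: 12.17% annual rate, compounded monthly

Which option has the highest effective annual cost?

Prairie Lending

Meridian Finance: (1 + 0.1219/2)^2 − 1 = 12.561%
Prairie Lending: (1 + 0.1217/12)^12 − 1 = 12.872%
The highest effective annual rate is Prairie Lending at 12.872%.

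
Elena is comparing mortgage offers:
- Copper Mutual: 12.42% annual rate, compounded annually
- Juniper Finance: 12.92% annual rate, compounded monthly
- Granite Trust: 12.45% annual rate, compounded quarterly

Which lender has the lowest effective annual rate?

Copper Mutual

Copper Mutual: compounded annually, EAR = 12.420%
Juniper Finance: (1 + 0.1292/12)^12 − 1 = 13.713%
Granite Trust: (1 + 0.1245/4)^4 − 1 = 13.043%
The lowest effective annual rate is Copper Mutual at 12.420%.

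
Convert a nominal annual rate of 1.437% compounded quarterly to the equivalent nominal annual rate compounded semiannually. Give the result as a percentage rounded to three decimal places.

EAR = (1 + 0.01437/4)^4 − 1 = 0.014448.
Solve (1 + r/2)^2 = 1.014448: r/2 = 1.014448^(1/2) − 1 = 0.007198, so r = 0.014396 = 1.440%.

1.440%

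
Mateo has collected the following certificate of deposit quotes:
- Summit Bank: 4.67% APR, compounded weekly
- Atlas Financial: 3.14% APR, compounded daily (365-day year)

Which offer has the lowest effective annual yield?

Summit Bank: (1 + 0.0467/52)^52 − 1 = 4.779%
Atlas Financial: (1 + 0.0314/365)^365 − 1 = 3.190%
The lowest effective annual rate is Atlas Financial at 3.190%.

Atlas Financial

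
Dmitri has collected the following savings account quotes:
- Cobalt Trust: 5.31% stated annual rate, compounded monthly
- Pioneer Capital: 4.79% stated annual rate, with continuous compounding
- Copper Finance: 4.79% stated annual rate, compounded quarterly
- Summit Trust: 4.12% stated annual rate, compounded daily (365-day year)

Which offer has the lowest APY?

Summit Trust

Cobalt Trust: (1 + 0.0531/12)^12 − 1 = 5.441%
Pioneer Capital: e^0.0479 − 1 = 4.907%
Copper Finance: (1 + 0.0479/4)^4 − 1 = 4.877%
Summit Trust: (1 + 0.0412/365)^365 − 1 = 4.206%
The lowest effective annual rate is Summit Trust at 4.206%.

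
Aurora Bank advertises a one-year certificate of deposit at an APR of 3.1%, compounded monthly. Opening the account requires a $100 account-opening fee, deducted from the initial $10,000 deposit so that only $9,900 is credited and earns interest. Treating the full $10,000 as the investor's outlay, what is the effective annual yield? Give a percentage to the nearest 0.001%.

Value after one year: 9,900 × (1 + 0.031/12)^12 = 9,900 × 1.031444 = $10,211.30.
Effective yield on the $10,000 outlay: 10,211.30 / 10,000 − 1 = 0.021130 = 2.113%.

2.113%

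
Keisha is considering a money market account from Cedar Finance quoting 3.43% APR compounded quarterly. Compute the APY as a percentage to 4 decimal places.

3.4744%

EAR = (1 + 0.0343/4)^4 − 1.
= (1 + 0.008575)^4 − 1 = 1.034744 − 1 = 3.4744%.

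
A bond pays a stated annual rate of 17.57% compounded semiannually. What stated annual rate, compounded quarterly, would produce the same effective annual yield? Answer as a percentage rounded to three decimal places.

EAR = (1 + 0.1757/2)^2 − 1 = 0.183418.
Solve (1 + r/4)^4 = 1.183418: r/4 = 1.183418^(1/4) − 1 = 0.043000, so r = 0.172002 = 17.200%.

17.200%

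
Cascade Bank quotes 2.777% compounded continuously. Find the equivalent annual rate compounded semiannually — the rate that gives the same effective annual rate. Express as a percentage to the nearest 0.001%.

2.796%

EAR under continuous compounding: e^0.02777 − 1 = 0.028159.
Solve (1 + r/2)^2 = 1.028159: r/2 = 1.028159^(1/2) − 1 = 0.013982, so r = 0.027964 = 2.796%.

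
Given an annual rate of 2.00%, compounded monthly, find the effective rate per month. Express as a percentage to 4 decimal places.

0.1667%

With a nominal annual rate compounded monthly, the periodic rate is the nominal rate divided by 12.
i = 0.0200 / 12 = 0.0016667 = 0.1667%.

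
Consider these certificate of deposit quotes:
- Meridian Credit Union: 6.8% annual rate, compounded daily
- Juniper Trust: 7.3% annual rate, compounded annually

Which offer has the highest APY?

Juniper Trust

Meridian Credit Union: (1 + 0.068/365)^365 − 1 = 7.036%
Juniper Trust: compounded annually, EAR = 7.300%
The highest effective annual rate is Juniper Trust at 7.300%.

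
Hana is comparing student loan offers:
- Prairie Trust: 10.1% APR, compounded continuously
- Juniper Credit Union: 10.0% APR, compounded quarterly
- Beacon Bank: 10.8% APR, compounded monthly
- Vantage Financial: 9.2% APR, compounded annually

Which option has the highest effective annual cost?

Prairie Trust: e^0.101 − 1 = 10.628%
Juniper Credit Union: (1 + 0.100/4)^4 − 1 = 10.381%
Beacon Bank: (1 + 0.108/12)^12 − 1 = 11.351%
Vantage Financial: compounded annually, EAR = 9.200%
The highest effective annual rate is Beacon Bank at 11.351%.

Beacon Bank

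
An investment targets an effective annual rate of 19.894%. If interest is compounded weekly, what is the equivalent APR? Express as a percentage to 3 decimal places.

18.175%

(1 + r/52)^52 − 1 = 0.19894, so 1 + r/52 = 1.19894^(1/52).
r/52 = 0.003495, so r = 0.181755 = 18.175%.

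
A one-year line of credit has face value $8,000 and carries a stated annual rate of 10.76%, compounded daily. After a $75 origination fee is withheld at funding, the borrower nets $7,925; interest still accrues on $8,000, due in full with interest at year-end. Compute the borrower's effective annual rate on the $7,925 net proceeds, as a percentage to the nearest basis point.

Amount owed after one year: 8,000 × (1 + 0.1076/365)^365 = 8,000 × 1.113585 = $8,908.68.
Effective rate on net proceeds: 8,908.68 / 7,925 − 1 = 0.124123 = 12.41%.

12.41%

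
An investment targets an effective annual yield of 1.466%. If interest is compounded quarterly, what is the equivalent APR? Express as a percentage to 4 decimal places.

1.4580%

(1 + r/4)^4 − 1 = 0.01466, so 1 + r/4 = 1.01466^(1/4).
r/4 = 0.003645, so r = 0.014580 = 1.4580%.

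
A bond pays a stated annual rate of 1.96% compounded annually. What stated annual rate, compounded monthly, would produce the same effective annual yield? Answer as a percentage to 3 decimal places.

1.943%

Compounded annually, EAR = nominal = 0.019600.
Solve (1 + r/12)^12 = 1.019600: r/12 = 1.019600^(1/12) − 1 = 0.001619, so r = 0.019426 = 1.943%.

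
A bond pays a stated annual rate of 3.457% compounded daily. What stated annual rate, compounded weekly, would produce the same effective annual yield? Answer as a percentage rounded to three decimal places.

EAR = (1 + 0.03457/365)^365 − 1 = 0.035173.
Solve (1 + r/52)^52 = 1.035173: r/52 = 1.035173^(1/52) − 1 = 0.000665, so r = 0.034580 = 3.458%.

3.458%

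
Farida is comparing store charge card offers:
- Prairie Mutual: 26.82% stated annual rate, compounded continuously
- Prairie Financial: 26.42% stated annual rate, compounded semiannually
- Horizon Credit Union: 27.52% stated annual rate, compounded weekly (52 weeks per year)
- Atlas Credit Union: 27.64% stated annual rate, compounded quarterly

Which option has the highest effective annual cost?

Horizon Credit Union

Prairie Mutual: e^0.2682 − 1 = 30.761%
Prairie Financial: (1 + 0.2642/2)^2 − 1 = 28.165%
Horizon Credit Union: (1 + 0.2752/52)^52 − 1 = 31.584%
Atlas Credit Union: (1 + 0.2764/4)^4 − 1 = 30.639%
The highest effective annual rate is Horizon Credit Union at 31.584%.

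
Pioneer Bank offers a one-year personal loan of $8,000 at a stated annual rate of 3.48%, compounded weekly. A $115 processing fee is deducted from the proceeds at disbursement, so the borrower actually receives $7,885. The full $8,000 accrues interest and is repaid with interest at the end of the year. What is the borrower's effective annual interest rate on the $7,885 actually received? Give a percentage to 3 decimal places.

5.050%

Amount owed after one year: 8,000 × (1 + 0.0348/52)^52 = 8,000 × 1.035401 = $8,283.20.
Effective rate on net proceeds: 8,283.20 / 7,885 − 1 = 0.050502 = 5.050%.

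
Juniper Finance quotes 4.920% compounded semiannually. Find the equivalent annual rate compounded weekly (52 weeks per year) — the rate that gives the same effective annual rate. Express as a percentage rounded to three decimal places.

EAR = (1 + 0.04920/2)^2 − 1 = 0.049805.
Solve (1 + r/52)^52 = 1.049805: r/52 = 1.049805^(1/52) − 1 = 0.000935, so r = 0.048627 = 4.863%.

4.863%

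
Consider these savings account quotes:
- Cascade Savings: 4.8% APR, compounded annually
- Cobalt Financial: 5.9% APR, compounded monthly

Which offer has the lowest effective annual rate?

Cascade Savings

Cascade Savings: compounded annually, EAR = 4.800%
Cobalt Financial: (1 + 0.059/12)^12 − 1 = 6.062%
The lowest effective annual rate is Cascade Savings at 4.800%.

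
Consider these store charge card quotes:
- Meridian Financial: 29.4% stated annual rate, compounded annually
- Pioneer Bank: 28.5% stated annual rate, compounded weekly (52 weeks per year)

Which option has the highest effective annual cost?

Meridian Financial: compounded annually, EAR = 29.400%
Pioneer Bank: (1 + 0.285/52)^52 − 1 = 32.873%
The highest effective annual rate is Pioneer Bank at 32.873%.

Pioneer Bank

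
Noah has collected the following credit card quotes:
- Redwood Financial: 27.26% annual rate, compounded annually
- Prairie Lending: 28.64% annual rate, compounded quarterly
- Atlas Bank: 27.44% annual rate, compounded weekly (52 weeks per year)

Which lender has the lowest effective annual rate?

Redwood Financial

Redwood Financial: compounded annually, EAR = 27.260%
Prairie Lending: (1 + 0.2864/4)^4 − 1 = 31.865%
Atlas Bank: (1 + 0.2744/52)^52 − 1 = 31.479%
The lowest effective annual rate is Redwood Financial at 27.260%.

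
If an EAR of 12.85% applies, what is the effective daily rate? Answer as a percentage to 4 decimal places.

The per-day rate i satisfies (1 + i)^365 = 1 + 0.1285.
i = 1.1285^(1/365) − 1 = 0.0003313 = 0.0331%.

0.0331%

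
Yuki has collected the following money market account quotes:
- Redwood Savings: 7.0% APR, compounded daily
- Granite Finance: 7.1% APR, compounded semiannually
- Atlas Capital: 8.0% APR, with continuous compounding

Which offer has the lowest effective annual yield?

Redwood Savings: (1 + 0.070/365)^365 − 1 = 7.250%
Granite Finance: (1 + 0.071/2)^2 − 1 = 7.226%
Atlas Capital: e^0.080 − 1 = 8.329%
The lowest effective annual rate is Granite Finance at 7.226%.

Granite Finance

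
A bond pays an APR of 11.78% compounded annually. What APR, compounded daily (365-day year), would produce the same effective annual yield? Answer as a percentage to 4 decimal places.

Compounded annually, EAR = nominal = 0.117800.
Solve (1 + r/365)^365 = 1.117800: r/365 = 1.117800^(1/365) − 1 = 0.000305, so r = 0.111379 = 11.1379%.

11.1379%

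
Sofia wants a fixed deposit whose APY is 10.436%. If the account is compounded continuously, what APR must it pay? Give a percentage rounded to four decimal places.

Continuous: nominal r satisfies e^r − 1 = 0.10436.
r = ln(1 + 0.10436) = ln(1.10436) = 0.099266 = 9.9266%.

9.9266%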